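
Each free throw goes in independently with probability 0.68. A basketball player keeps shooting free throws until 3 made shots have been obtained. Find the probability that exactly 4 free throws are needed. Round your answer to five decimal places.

0.30185

Y = trial on which the third success occurs; negative binomial, r=3, p=0.68.
P(Y=4) = C(3,2) · p^3 · (1−p)^1
= 3 · 0.31443 · 0.32 = 0.3018547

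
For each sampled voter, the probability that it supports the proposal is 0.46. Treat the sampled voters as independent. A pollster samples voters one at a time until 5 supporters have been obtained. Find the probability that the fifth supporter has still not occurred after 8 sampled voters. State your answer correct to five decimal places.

Needing more than 8 sampled voters ⇔ fewer than 5 successes in the first 8. With X ~ Binomial(8, 0.46), P(Y > 8) = P(X ≤ 4).
  k=0: C(8,0)·0.46^0·0.54^8 = 0.0072302
  k=1: C(8,1)·0.46^1·0.54^7 = 0.0492724
  k=2: C(8,2)·0.46^2·0.54^6 = 0.1469049
  k=3: C(8,3)·0.46^3·0.54^5 = 0.2502824
  k=4: C(8,4)·0.46^4·0.54^4 = 0.2665044
P(X ≤ 4) = 0.7201944

0.72019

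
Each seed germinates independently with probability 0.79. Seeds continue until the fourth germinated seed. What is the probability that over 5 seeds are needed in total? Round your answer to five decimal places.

Needing more than 5 seeds ⇔ fewer than 4 successes in the first 5. With X ~ Binomial(5, 0.79), P(Y > 5) = P(X ≤ 3).
  k=0: C(5,0)·0.79^0·0.21^5 = 0.0004084
  k=1: C(5,1)·0.79^1·0.21^4 = 0.0076820
  k=2: C(5,2)·0.79^2·0.21^3 = 0.0577979
  k=3: C(5,3)·0.79^3·0.21^2 = 0.2174302
P(X ≤ 3) = 0.2833185

0.28332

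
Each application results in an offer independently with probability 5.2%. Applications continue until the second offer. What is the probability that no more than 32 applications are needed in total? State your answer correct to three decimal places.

0.501

Finishing within 32 applications ⇔ at least 2 successes in the first 32. With X ~ Binomial(32, 0.052), P(Y ≤ 32) = 1 − P(X ≤ 1).
  k=0: C(32,0)·0.052^0·0.948^32 = 0.18108
  k=1: C(32,1)·0.052^1·0.948^31 = 0.31784
1 − 0.49892 = 0.50108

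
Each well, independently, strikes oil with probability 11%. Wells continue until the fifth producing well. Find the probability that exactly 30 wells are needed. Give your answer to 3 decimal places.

Y = trial on which the fifth success occurs; negative binomial, r=5, p=0.11.
P(Y=30) = C(29,4) · p^5 · (1−p)^25
= 23751 · 1.6105e-05 · 0.054294 = 0.02077

0.021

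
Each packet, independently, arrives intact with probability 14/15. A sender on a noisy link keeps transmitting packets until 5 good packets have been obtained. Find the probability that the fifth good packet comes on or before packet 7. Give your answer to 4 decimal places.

0.9915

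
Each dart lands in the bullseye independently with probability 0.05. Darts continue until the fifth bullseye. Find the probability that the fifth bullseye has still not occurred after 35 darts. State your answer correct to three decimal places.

0.971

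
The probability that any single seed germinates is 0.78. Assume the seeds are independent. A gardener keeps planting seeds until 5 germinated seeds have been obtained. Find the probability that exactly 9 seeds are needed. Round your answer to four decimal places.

Y = trial on which the fifth success occurs; negative binomial, r=5, p=0.78.
P(Y=9) = C(8,4) · p^5 · (1−p)^4
= 70 · 0.28872 · 0.0023426 = 0.047344

0.0473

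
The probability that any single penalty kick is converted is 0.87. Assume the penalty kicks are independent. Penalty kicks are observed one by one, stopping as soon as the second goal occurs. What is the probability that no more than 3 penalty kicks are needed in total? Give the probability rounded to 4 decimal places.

0.9537

Finishing within 3 penalty kicks ⇔ at least 2 successes in the first 3. With X ~ Binomial(3, 0.87), P(Y ≤ 3) = 1 − P(X ≤ 1).
  k=0: C(3,0)·0.87^0·0.13^3 = 0.002197
  k=1: C(3,1)·0.87^1·0.13^2 = 0.044109
1 − 0.046306 = 0.953694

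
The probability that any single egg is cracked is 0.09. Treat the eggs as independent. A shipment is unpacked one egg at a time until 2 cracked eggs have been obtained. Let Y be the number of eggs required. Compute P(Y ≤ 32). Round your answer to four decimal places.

0.7963

Finishing within 32 eggs ⇔ at least 2 successes in the first 32. With X ~ Binomial(32, 0.09), P(Y ≤ 32) = 1 − P(X ≤ 1).
  k=0: C(32,0)·0.09^0·0.91^32 = 0.048902
  k=1: C(32,1)·0.09^1·0.91^31 = 0.154766
1 − 0.203668 = 0.796332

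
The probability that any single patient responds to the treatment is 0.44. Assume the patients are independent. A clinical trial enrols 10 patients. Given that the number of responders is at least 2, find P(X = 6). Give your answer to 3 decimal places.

0.154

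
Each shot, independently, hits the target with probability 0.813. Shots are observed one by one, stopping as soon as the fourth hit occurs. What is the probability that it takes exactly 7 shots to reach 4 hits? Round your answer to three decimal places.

0.057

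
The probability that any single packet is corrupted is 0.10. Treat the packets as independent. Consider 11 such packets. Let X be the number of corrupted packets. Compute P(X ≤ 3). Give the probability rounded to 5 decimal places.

0.98147

X ~ Binomial(11, 0.10); P(X ≤ 3) = Σ C(11,k) p^k (1−p)^(11−k) over k:
  k=0: C(11,0)·0.10^0·0.90^11 = 0.3138106
  k=1: C(11,1)·0.10^1·0.90^10 = 0.3835463
  k=2: C(11,2)·0.10^2·0.90^9 = 0.2130813
  k=3: C(11,3)·0.10^3·0.90^8 = 0.0710271
Total = 0.9814652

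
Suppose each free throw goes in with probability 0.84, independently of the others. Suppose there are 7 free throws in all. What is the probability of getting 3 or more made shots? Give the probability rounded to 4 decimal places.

0.9983

X ~ Binomial(7, 0.84); P(X ≥ 3) = Σ C(7,k) p^k (1−p)^(7−k) over k:
  k=3: C(7,3)·0.84^3·0.16^4 = 0.013595
  k=4: C(7,4)·0.84^4·0.16^3 = 0.071375
  k=5: C(7,5)·0.84^5·0.16^2 = 0.224831
  k=6: C(7,6)·0.84^6·0.16^1 = 0.393454
  k=7: C(7,7)·0.84^7·0.16^0 = 0.295090
Total = 0.998345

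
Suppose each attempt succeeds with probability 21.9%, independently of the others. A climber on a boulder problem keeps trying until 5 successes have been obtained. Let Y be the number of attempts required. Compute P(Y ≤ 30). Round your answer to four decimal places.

Finishing within 30 attempts ⇔ at least 5 successes in the first 30. With X ~ Binomial(30, 0.219), P(Y ≤ 30) = 1 − P(X ≤ 4).
  k=0: C(30,0)·0.219^0·0.781^30 = 0.000602
  k=1: C(30,1)·0.219^1·0.781^29 = 0.005063
  k=2: C(30,2)·0.219^2·0.781^28 = 0.020588
  k=3: C(30,3)·0.219^3·0.781^27 = 0.053881
  k=4: C(30,4)·0.219^4·0.781^26 = 0.101984
1 − 0.182118 = 0.817882

0.8179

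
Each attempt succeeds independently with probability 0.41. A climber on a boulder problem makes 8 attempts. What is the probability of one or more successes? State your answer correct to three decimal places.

0.985

P(at least one) = 1 − P(none) = 1 − (1 − 0.41)^8
= 1 − 0.01468 = 0.98532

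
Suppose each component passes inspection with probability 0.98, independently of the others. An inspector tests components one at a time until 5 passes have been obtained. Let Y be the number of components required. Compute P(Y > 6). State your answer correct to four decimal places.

Needing more than 6 components ⇔ fewer than 5 successes in the first 6. With X ~ Binomial(6, 0.98), P(Y > 6) = P(X ≤ 4).
  k=0: C(6,0)·0.98^0·0.02^6 = 0.000000
  k=1: C(6,1)·0.98^1·0.02^5 = 0.000000
  k=2: C(6,2)·0.98^2·0.02^4 = 0.000002
  k=3: C(6,3)·0.98^3·0.02^3 = 0.000151
  k=4: C(6,4)·0.98^4·0.02^2 = 0.005534
P(X ≤ 4) = 0.005687

0.0057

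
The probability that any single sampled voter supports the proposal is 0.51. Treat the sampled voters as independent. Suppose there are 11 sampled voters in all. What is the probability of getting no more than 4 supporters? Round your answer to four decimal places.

X ~ Binomial(11, 0.51); P(X ≤ 4) = Σ C(11,k) p^k (1−p)^(11−k) over k:
  k=0: C(11,0)·0.51^0·0.49^11 = 0.000391
  k=1: C(11,1)·0.51^1·0.49^10 = 0.004476
  k=2: C(11,2)·0.51^2·0.49^9 = 0.023295
  k=3: C(11,3)·0.51^3·0.49^8 = 0.072738
  k=4: C(11,4)·0.51^4·0.49^7 = 0.151414
Total = 0.252315

0.2523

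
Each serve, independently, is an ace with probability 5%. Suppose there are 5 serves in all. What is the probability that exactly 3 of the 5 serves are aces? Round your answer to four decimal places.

X ~ Binomial(n=5, p=0.05).
P(X=3) = C(5,3) · p^3 · (1−p)^2
= 10 · 0.000125 · 0.9025 = 0.001128

0.0011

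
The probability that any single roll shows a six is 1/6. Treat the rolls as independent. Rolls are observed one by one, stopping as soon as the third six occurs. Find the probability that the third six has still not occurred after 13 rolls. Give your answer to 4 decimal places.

Needing more than 13 rolls ⇔ fewer than 3 successes in the first 13. With X ~ Binomial(13, 0.166667), P(Y > 13) = P(X ≤ 2).
  k=0: C(13,0)·0.166667^0·0.833333^13 = 0.093464
  k=1: C(13,1)·0.166667^1·0.833333^12 = 0.243006
  k=2: C(13,2)·0.166667^2·0.833333^11 = 0.291607
P(X ≤ 2) = 0.628077

0.6281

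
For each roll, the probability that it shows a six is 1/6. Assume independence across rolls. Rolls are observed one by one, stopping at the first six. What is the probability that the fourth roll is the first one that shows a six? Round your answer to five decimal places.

Geometric (trials to first success), p = 0.166667.
P(Y = 4) = (1−p)^3 · p = 0.5787 · 0.166667 = 0.0964506

0.09645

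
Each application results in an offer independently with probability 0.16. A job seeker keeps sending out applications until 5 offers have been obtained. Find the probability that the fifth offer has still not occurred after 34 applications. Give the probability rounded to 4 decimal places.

0.3469

Needing more than 34 applications ⇔ fewer than 5 successes in the first 34. With X ~ Binomial(34, 0.16), P(Y > 34) = P(X ≤ 4).
  k=0: C(34,0)·0.16^0·0.84^34 = 0.002664
  k=1: C(34,1)·0.16^1·0.84^33 = 0.017251
  k=2: C(34,2)·0.16^2·0.84^32 = 0.054218
  k=3: C(34,3)·0.16^3·0.84^31 = 0.110156
  k=4: C(34,4)·0.16^4·0.84^30 = 0.162612
P(X ≤ 4) = 0.346900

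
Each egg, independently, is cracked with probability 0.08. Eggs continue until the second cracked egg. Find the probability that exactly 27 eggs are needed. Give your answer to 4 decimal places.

0.0207

Y = trial on which the second success occurs; negative binomial, r=2, p=0.08.
P(Y=27) = C(26,1) · p^2 · (1−p)^25
= 26 · 0.0064 · 0.12436 = 0.020694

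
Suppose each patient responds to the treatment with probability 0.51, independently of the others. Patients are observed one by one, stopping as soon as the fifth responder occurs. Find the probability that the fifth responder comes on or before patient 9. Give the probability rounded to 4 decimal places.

Finishing within 9 patients ⇔ at least 5 successes in the first 9. With X ~ Binomial(9, 0.51), P(Y ≤ 9) = 1 − P(X ≤ 4).
  k=0: C(9,0)·0.51^0·0.49^9 = 0.001628
  k=1: C(9,1)·0.51^1·0.49^8 = 0.015254
  k=2: C(9,2)·0.51^2·0.49^7 = 0.063506
  k=3: C(9,3)·0.51^3·0.49^6 = 0.154229
  k=4: C(9,4)·0.51^4·0.49^5 = 0.240786
1 − 0.475404 = 0.524596

0.5246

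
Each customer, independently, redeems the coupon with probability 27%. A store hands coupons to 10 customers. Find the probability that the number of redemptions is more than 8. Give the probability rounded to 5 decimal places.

X ~ Binomial(10, 0.27); P(X ≥ 9) = Σ C(10,k) p^k (1−p)^(10−k) over k:
  k=9: C(10,9)·0.27^9·0.73^1 = 0.0000557
  k=10: C(10,10)·0.27^10·0.73^0 = 0.0000021
Total = 0.0000577

0.00006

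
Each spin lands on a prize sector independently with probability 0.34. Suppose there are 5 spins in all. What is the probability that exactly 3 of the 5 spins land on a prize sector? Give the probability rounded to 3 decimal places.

X ~ Binomial(n=5, p=0.34).
P(X=3) = C(5,3) · p^3 · (1−p)^2
= 10 · 0.039304 · 0.4356 = 0.17121

0.171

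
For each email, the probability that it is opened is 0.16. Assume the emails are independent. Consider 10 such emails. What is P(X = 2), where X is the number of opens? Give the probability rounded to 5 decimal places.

X ~ Binomial(n=10, p=0.16).
P(X=2) = C(10,2) · p^2 · (1−p)^8
= 45 · 0.0256 · 0.24788 = 0.2855530

0.28555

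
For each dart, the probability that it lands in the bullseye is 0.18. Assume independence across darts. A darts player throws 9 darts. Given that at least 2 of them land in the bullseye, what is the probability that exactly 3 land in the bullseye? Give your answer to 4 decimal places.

0.2971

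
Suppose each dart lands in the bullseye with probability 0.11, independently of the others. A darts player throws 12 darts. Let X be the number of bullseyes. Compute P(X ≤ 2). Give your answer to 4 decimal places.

0.8623

X ~ Binomial(12, 0.11); P(X ≤ 2) = Σ C(12,k) p^k (1−p)^(12−k) over k:
  k=0: C(12,0)·0.11^0·0.89^12 = 0.246990
  k=1: C(12,1)·0.11^1·0.89^11 = 0.366323
  k=2: C(12,2)·0.11^2·0.89^10 = 0.249017
Total = 0.862330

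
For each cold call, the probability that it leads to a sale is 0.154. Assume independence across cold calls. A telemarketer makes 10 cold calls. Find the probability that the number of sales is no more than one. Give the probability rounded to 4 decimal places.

0.5297

X ~ Binomial(10, 0.154); P(X ≤ 1) = Σ C(10,k) p^k (1−p)^(10−k) over k:
  k=0: C(10,0)·0.154^0·0.846^10 = 0.187803
  k=1: C(10,1)·0.154^1·0.846^9 = 0.341864
Total = 0.529668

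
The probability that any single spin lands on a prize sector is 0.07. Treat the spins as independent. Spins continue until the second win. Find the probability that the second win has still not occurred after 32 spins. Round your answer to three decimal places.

0.334

Needing more than 32 spins ⇔ fewer than 2 successes in the first 32. With X ~ Binomial(32, 0.07), P(Y > 32) = P(X ≤ 1).
  k=0: C(32,0)·0.07^0·0.93^32 = 0.09805
  k=1: C(32,1)·0.07^1·0.93^31 = 0.23617
P(X ≤ 1) = 0.33422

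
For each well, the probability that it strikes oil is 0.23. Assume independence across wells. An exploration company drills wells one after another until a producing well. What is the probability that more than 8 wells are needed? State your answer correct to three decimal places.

Y = number of wells to the first success; geometric, p = 0.23.
P(Y > 8) = P(first 8 all fail) = (1−p)^8 = 0.12357

0.124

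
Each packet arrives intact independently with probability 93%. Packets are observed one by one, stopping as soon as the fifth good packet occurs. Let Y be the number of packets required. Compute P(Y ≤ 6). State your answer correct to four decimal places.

0.9392

Finishing within 6 packets ⇔ at least 5 successes in the first 6. With X ~ Binomial(6, 0.93), P(Y ≤ 6) = 1 − P(X ≤ 4).
  k=0: C(6,0)·0.93^0·0.07^6 = 0.000000
  k=1: C(6,1)·0.93^1·0.07^5 = 0.000009
  k=2: C(6,2)·0.93^2·0.07^4 = 0.000311
  k=3: C(6,3)·0.93^3·0.07^3 = 0.005518
  k=4: C(6,4)·0.93^4·0.07^2 = 0.054982
1 − 0.060821 = 0.939179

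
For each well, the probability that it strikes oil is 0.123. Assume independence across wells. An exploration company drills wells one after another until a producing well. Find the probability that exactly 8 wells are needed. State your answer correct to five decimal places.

0.04908

Geometric (trials to first success), p = 0.123.
P(Y = 8) = (1−p)^7 · p = 0.39902 · 0.123 = 0.0490797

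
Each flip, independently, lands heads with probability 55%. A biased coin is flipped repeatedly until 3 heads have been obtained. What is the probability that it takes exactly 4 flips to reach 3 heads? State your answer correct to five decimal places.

Y = trial on which the third success occurs; negative binomial, r=3, p=0.55.
P(Y=4) = C(3,2) · p^3 · (1−p)^1
= 3 · 0.16637 · 0.45 = 0.2246063

0.22461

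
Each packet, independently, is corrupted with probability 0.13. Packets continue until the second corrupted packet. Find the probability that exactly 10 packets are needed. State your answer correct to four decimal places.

Y = trial on which the second success occurs; negative binomial, r=2, p=0.13.
P(Y=10) = C(9,1) · p^2 · (1−p)^8
= 9 · 0.0169 · 0.32821 = 0.049921

0.0499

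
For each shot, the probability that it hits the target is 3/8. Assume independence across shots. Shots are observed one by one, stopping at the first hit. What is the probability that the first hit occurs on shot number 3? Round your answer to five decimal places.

0.14648

Geometric (trials to first success), p = 0.375.
P(Y = 3) = (1−p)^2 · p = 0.39062 · 0.375 = 0.1464844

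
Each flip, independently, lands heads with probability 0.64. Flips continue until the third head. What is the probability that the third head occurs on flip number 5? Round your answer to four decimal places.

Y = trial on which the third success occurs; negative binomial, r=3, p=0.64.
P(Y=5) = C(4,2) · p^3 · (1−p)^2
= 6 · 0.26214 · 0.1296 = 0.203843

0.2038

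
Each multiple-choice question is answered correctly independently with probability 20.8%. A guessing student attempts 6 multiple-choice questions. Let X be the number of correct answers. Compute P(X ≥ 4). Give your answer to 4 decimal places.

0.0195

X ~ Binomial(6, 0.208); P(X ≥ 4) = Σ C(6,k) p^k (1−p)^(6−k) over k:
  k=4: C(6,4)·0.208^4·0.792^2 = 0.017611
  k=5: C(6,5)·0.208^5·0.792^1 = 0.001850
  k=6: C(6,6)·0.208^6·0.792^0 = 0.000081
Total = 0.019543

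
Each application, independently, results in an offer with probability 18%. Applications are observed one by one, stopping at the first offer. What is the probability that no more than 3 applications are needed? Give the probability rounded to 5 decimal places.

Y = number of applications to the first success; geometric, p = 0.18.
P(Y ≤ 3) = 1 − (1−p)^3 = 1 − 0.5513680 = 0.4486320

0.44863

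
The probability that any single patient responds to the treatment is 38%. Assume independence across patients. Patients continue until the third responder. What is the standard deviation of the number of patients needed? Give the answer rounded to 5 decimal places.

Y = total patients until the third success; negative binomial with r=3, p=0.38.
SD(Y) = √[r(1−p)/p²] = √(12.8808864) = 3.5889952

3.58900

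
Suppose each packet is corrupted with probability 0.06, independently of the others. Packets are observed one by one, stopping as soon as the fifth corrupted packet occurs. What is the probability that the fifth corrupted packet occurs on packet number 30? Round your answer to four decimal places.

Y = trial on which the fifth success occurs; negative binomial, r=5, p=0.06.
P(Y=30) = C(29,4) · p^5 · (1−p)^25
= 23751 · 7.776e-07 · 0.21291 = 0.003932

0.0039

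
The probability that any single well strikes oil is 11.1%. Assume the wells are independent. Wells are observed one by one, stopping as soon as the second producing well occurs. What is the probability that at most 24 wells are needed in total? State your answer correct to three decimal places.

0.763

Finishing within 24 wells ⇔ at least 2 successes in the first 24. With X ~ Binomial(24, 0.111), P(Y ≤ 24) = 1 − P(X ≤ 1).
  k=0: C(24,0)·0.111^0·0.889^24 = 0.05938
  k=1: C(24,1)·0.111^1·0.889^23 = 0.17794
1 − 0.23732 = 0.76268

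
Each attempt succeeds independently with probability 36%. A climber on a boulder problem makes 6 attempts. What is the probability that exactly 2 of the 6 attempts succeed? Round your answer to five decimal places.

X ~ Binomial(n=6, p=0.36).
P(X=2) = C(6,2) · p^2 · (1−p)^4
= 15 · 0.1296 · 0.16777 = 0.3261491

0.32615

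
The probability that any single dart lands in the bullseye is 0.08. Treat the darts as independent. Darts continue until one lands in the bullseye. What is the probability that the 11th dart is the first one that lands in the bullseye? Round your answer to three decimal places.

0.035

Geometric (trials to first success), p = 0.08.
P(Y = 11) = (1−p)^10 · p = 0.43439 · 0.08 = 0.03475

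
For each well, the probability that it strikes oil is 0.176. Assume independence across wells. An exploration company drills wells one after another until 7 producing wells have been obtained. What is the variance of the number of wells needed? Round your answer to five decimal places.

186.20868

Y = total wells until the seventh success; negative binomial with r=7, p=0.176.
Var(Y) = r(1−p)/p² = 7·0.824 / 0.176² = 186.2086777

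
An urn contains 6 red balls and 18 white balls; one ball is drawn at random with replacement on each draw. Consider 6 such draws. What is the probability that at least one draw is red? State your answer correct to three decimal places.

0.822

P(at least one) = 1 − P(none) = 1 − (1 − 0.25)^6
= 1 − 0.17798 = 0.82202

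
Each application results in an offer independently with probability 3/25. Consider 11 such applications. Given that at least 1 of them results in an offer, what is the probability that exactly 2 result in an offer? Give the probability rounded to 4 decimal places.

0.3320

X ~ Binomial(11, 0.12). Want P(X=2 | X≥1) = P(X=2) / P(X≥1).
P(X=2) = C(11,2)·0.12^2·0.88^9 = 0.250651
P(X≥1) = 1 − 0.245081 = 0.754919
Ratio = 0.250651 / 0.754919 = 0.332023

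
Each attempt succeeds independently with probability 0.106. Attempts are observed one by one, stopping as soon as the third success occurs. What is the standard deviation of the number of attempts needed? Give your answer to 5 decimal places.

15.44982

Y = total attempts until the third success; negative binomial with r=3, p=0.106.
SD(Y) = √[r(1−p)/p²] = √(238.6970452) = 15.4498235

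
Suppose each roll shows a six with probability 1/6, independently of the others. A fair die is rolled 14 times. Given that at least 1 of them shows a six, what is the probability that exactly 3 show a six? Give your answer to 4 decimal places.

X ~ Binomial(14, 0.166667). Want P(X=3 | X≥1) = P(X=3) / P(X≥1).
P(X=3) = C(14,3)·0.166667^3·0.833333^11 = 0.226806
P(X≥1) = 1 − 0.077887 = 0.922113
Ratio = 0.226806 / 0.922113 = 0.245963

0.2460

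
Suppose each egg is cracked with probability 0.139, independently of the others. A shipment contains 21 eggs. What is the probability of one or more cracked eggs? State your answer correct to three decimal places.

0.957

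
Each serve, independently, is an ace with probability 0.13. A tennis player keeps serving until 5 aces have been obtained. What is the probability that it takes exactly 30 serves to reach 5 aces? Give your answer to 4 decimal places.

Y = trial on which the fifth success occurs; negative binomial, r=5, p=0.13.
P(Y=30) = C(29,4) · p^5 · (1−p)^25
= 23751 · 3.7129e-05 · 0.03076 = 0.027126

0.0271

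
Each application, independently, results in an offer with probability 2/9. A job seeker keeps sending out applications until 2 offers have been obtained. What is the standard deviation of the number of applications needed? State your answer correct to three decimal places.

5.612

Y = total applications until the second success; negative binomial with r=2, p=0.222222.
SD(Y) = √[r(1−p)/p²] = √(31.50000) = 5.61249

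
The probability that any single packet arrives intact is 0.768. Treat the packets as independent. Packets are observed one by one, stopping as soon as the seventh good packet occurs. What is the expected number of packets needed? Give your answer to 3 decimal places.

Y = total packets until the seventh success; negative binomial with r=7, p=0.768.
E[Y] = r / p = 7 / 0.768 = 9.11458

9.115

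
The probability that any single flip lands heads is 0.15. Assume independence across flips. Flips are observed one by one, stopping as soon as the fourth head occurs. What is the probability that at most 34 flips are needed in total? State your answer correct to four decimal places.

0.7715

Finishing within 34 flips ⇔ at least 4 successes in the first 34. With X ~ Binomial(34, 0.15), P(Y ≤ 34) = 1 − P(X ≤ 3).
  k=0: C(34,0)·0.15^0·0.85^34 = 0.003983
  k=1: C(34,1)·0.15^1·0.85^33 = 0.023900
  k=2: C(34,2)·0.15^2·0.85^32 = 0.069591
  k=3: C(34,3)·0.15^3·0.85^31 = 0.130994
1 − 0.228468 = 0.771532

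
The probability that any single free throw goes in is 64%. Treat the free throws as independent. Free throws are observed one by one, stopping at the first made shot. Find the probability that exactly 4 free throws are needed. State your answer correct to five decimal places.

0.02986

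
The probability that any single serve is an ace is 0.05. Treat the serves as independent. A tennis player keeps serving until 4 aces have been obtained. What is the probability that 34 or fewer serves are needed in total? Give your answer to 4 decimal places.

0.0881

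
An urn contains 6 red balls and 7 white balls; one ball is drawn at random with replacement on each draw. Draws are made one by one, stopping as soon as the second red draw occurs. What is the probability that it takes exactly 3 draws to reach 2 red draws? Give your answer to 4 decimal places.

Y = trial on which the second success occurs; negative binomial, r=2, p=0.461538.
P(Y=3) = C(2,1) · p^2 · (1−p)^1
= 2 · 0.21302 · 0.53846 = 0.229404

0.2294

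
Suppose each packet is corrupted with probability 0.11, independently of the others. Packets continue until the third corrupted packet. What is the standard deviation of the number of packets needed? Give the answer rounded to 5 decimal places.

Y = total packets until the third success; negative binomial with r=3, p=0.11.
SD(Y) = √[r(1−p)/p²] = √(220.6611570) = 14.8546679

14.85467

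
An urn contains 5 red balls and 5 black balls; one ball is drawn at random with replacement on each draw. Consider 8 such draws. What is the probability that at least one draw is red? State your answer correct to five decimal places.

P(at least one) = 1 − P(none) = 1 − (1 − 0.50)^8
= 1 − 0.0039062 = 0.9960938

0.99609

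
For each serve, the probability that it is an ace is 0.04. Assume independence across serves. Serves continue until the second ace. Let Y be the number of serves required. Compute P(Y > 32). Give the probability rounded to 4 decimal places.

0.6319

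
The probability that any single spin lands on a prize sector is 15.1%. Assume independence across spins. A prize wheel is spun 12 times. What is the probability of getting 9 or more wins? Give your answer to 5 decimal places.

0.00001

X ~ Binomial(12, 0.151); P(X ≥ 9) = Σ C(12,k) p^k (1−p)^(12−k) over k:
  k=9: C(12,9)·0.151^9·0.849^3 = 0.0000055
  k=10: C(12,10)·0.151^10·0.849^2 = 0.0000003
  k=11: C(12,11)·0.151^11·0.849^1 = 0.0000000
  k=12: C(12,12)·0.151^12·0.849^0 = 0.0000000
Total = 0.0000058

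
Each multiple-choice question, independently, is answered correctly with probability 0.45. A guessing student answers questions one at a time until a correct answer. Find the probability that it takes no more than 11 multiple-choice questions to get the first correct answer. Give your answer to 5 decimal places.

Y = number of multiple-choice questions to the first success; geometric, p = 0.45.
P(Y ≤ 11) = 1 − (1−p)^11 = 1 − 0.0013931 = 0.9986069

0.99861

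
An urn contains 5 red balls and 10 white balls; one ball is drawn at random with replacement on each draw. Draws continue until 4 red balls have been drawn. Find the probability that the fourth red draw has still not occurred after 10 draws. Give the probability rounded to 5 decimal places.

Needing more than 10 draws ⇔ fewer than 4 successes in the first 10. With X ~ Binomial(10, 0.333333), P(Y > 10) = P(X ≤ 3).
  k=0: C(10,0)·0.333333^0·0.666667^10 = 0.0173415
  k=1: C(10,1)·0.333333^1·0.666667^9 = 0.0867076
  k=2: C(10,2)·0.333333^2·0.666667^8 = 0.1950922
  k=3: C(10,3)·0.333333^3·0.666667^7 = 0.2601229
P(X ≤ 3) = 0.5592643

0.55926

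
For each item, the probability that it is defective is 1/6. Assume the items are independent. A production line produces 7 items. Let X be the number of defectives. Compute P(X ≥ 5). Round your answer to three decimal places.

0.002

X ~ Binomial(7, 0.166667); P(X ≥ 5) = Σ C(7,k) p^k (1−p)^(7−k) over k:
  k=5: C(7,5)·0.166667^5·0.833333^2 = 0.00188
  k=6: C(7,6)·0.166667^6·0.833333^1 = 0.00013
  k=7: C(7,7)·0.166667^7·0.833333^0 = 0.00000
Total = 0.00200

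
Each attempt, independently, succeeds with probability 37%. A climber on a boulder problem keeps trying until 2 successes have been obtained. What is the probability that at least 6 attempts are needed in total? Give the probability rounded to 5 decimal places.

Needing more than 5 attempts ⇔ fewer than 2 successes in the first 5. With X ~ Binomial(5, 0.37), P(Y > 5) = P(X ≤ 1).
  k=0: C(5,0)·0.37^0·0.63^5 = 0.0992437
  k=1: C(5,1)·0.37^1·0.63^4 = 0.2914298
P(X ≤ 1) = 0.3906734

0.39067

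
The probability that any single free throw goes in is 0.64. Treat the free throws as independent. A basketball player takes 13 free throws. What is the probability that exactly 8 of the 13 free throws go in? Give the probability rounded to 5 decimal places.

X ~ Binomial(n=13, p=0.64).
P(X=8) = C(13,8) · p^8 · (1−p)^5
= 1287 · 0.028147 · 0.0060466 = 0.2190437

0.21904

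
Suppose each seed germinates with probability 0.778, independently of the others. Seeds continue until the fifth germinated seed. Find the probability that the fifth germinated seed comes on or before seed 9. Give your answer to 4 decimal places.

0.9698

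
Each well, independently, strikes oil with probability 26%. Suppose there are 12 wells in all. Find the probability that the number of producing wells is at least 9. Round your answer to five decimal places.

X ~ Binomial(12, 0.26); P(X ≥ 9) = Σ C(12,k) p^k (1−p)^(12−k) over k:
  k=9: C(12,9)·0.26^9·0.74^3 = 0.0004840
  k=10: C(12,10)·0.26^10·0.74^2 = 0.0000510
  k=11: C(12,11)·0.26^11·0.74^1 = 0.0000033
  k=12: C(12,12)·0.26^12·0.74^0 = 0.0000001
Total = 0.0005384

0.00054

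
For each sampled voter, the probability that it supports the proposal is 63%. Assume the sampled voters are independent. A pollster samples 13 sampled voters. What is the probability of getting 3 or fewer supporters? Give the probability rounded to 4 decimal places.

0.0040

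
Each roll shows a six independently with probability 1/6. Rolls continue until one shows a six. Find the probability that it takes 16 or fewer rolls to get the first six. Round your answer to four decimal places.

0.9459

Y = number of rolls to the first success; geometric, p = 0.166667.
P(Y ≤ 16) = 1 − (1−p)^16 = 1 − 0.054088 = 0.945912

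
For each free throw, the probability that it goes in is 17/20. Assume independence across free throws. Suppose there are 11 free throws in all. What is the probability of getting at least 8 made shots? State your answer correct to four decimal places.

X ~ Binomial(11, 0.85); P(X ≥ 8) = Σ C(11,k) p^k (1−p)^(11−k) over k:
  k=8: C(11,8)·0.85^8·0.15^3 = 0.151743
  k=9: C(11,9)·0.85^9·0.15^2 = 0.286626
  k=10: C(11,10)·0.85^10·0.15^1 = 0.324843
  k=11: C(11,11)·0.85^11·0.15^0 = 0.167343
Total = 0.930555

0.9306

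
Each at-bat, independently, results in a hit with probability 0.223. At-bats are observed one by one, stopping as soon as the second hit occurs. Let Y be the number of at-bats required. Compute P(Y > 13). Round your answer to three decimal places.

Needing more than 13 at-bats ⇔ fewer than 2 successes in the first 13. With X ~ Binomial(13, 0.223), P(Y > 13) = P(X ≤ 1).
  k=0: C(13,0)·0.223^0·0.777^13 = 0.03762
  k=1: C(13,1)·0.223^1·0.777^12 = 0.14038
P(X ≤ 1) = 0.17800

0.178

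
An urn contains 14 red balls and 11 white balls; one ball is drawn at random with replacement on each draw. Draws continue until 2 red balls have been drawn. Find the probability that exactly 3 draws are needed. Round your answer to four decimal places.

0.2760

Y = trial on which the second success occurs; negative binomial, r=2, p=0.56.
P(Y=3) = C(2,1) · p^2 · (1−p)^1
= 2 · 0.3136 · 0.44 = 0.275968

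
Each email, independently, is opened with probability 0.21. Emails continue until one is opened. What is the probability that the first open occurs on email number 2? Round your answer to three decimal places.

Geometric (trials to first success), p = 0.21.
P(Y = 2) = (1−p)^1 · p = 0.79 · 0.21 = 0.16590

0.166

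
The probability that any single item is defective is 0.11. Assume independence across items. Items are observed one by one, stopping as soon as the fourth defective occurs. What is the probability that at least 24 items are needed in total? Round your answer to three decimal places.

Needing more than 23 items ⇔ fewer than 4 successes in the first 23. With X ~ Binomial(23, 0.11), P(Y > 23) = P(X ≤ 3).
  k=0: C(23,0)·0.11^0·0.89^23 = 0.06854
  k=1: C(23,1)·0.11^1·0.89^22 = 0.19485
  k=2: C(23,2)·0.11^2·0.89^21 = 0.26491
  k=3: C(23,3)·0.11^3·0.89^20 = 0.22919
P(X ≤ 3) = 0.75749

0.757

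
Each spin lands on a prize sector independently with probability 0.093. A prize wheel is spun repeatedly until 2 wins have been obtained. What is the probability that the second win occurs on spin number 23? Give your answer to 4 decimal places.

0.0245

Y = trial on which the second success occurs; negative binomial, r=2, p=0.093.
P(Y=23) = C(22,1) · p^2 · (1−p)^21
= 22 · 0.008649 · 0.12875 = 0.024499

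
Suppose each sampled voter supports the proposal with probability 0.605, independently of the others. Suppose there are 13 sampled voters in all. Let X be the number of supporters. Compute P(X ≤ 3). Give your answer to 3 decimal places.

0.007

X ~ Binomial(13, 0.605); P(X ≤ 3) = Σ C(13,k) p^k (1−p)^(13−k) over k:
  k=0: C(13,0)·0.605^0·0.395^13 = 0.00001
  k=1: C(13,1)·0.605^1·0.395^12 = 0.00011
  k=2: C(13,2)·0.605^2·0.395^11 = 0.00104
  k=3: C(13,3)·0.605^3·0.395^10 = 0.00586
Total = 0.00702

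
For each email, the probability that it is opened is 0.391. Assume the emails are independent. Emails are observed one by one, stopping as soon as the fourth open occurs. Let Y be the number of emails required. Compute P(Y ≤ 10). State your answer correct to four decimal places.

Finishing within 10 emails ⇔ at least 4 successes in the first 10. With X ~ Binomial(10, 0.391), P(Y ≤ 10) = 1 − P(X ≤ 3).
  k=0: C(10,0)·0.391^0·0.609^10 = 0.007017
  k=1: C(10,1)·0.391^1·0.609^9 = 0.045054
  k=2: C(10,2)·0.391^2·0.609^8 = 0.130168
  k=3: C(10,3)·0.391^3·0.609^7 = 0.222860
1 − 0.405100 = 0.594900

0.5949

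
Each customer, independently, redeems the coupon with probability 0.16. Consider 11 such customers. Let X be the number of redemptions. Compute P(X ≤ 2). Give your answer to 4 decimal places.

X ~ Binomial(11, 0.16); P(X ≤ 2) = Σ C(11,k) p^k (1−p)^(11−k) over k:
  k=0: C(11,0)·0.16^0·0.84^11 = 0.146917
  k=1: C(11,1)·0.16^1·0.84^10 = 0.307826
  k=2: C(11,2)·0.16^2·0.84^9 = 0.293168
Total = 0.747911

0.7479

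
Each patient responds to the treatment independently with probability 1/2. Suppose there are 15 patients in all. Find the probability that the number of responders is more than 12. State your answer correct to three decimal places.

X ~ Binomial(15, 0.50); P(X ≥ 13) = Σ C(15,k) p^k (1−p)^(15−k) over k:
  k=13: C(15,13)·0.50^13·0.50^2 = 0.00320
  k=14: C(15,14)·0.50^14·0.50^1 = 0.00046
  k=15: C(15,15)·0.50^15·0.50^0 = 0.00003
Total = 0.00369

0.004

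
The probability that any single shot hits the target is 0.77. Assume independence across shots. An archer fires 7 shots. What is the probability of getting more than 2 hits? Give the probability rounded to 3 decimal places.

X ~ Binomial(7, 0.77); P(X ≥ 3) = Σ C(7,k) p^k (1−p)^(7−k) over k:
  k=3: C(7,3)·0.77^3·0.23^4 = 0.04471
  k=4: C(7,4)·0.77^4·0.23^3 = 0.14970
  k=5: C(7,5)·0.77^5·0.23^2 = 0.30070
  k=6: C(7,6)·0.77^6·0.23^1 = 0.33556
  k=7: C(7,7)·0.77^7·0.23^0 = 0.16049
Total = 0.99115

0.991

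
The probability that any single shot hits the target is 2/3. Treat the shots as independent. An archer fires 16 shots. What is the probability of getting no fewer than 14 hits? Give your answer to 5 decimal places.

X ~ Binomial(16, 0.666667); P(X ≥ 14) = Σ C(16,k) p^k (1−p)^(16−k) over k:
  k=14: C(16,14)·0.666667^14·0.333333^2 = 0.0456732
  k=15: C(16,15)·0.666667^15·0.333333^1 = 0.0121795
  k=16: C(16,16)·0.666667^16·0.333333^0 = 0.0015224
Total = 0.0593751

0.05938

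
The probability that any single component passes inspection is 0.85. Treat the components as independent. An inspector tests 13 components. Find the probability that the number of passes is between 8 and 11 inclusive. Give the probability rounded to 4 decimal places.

0.5942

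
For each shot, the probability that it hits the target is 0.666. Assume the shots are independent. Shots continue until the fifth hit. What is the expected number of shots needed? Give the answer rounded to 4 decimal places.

Y = total shots until the fifth success; negative binomial with r=5, p=0.666.
E[Y] = r / p = 5 / 0.666 = 7.507508

7.5075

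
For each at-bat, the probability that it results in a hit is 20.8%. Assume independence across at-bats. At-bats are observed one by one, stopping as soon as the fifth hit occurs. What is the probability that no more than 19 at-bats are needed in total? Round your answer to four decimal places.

Finishing within 19 at-bats ⇔ at least 5 successes in the first 19. With X ~ Binomial(19, 0.208), P(Y ≤ 19) = 1 − P(X ≤ 4).
  k=0: C(19,0)·0.208^0·0.792^19 = 0.011906
  k=1: C(19,1)·0.208^1·0.792^18 = 0.059411
  k=2: C(19,2)·0.208^2·0.792^17 = 0.140427
  k=3: C(19,3)·0.208^3·0.792^16 = 0.208986
  k=4: C(19,4)·0.208^4·0.792^15 = 0.219541
1 − 0.640271 = 0.359729

0.3597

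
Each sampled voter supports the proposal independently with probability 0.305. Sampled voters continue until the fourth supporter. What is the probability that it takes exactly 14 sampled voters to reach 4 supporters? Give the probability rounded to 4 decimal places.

0.0651

Y = trial on which the fourth success occurs; negative binomial, r=4, p=0.305.
P(Y=14) = C(13,3) · p^4 · (1−p)^10
= 286 · 0.0086537 · 0.026293 = 0.065075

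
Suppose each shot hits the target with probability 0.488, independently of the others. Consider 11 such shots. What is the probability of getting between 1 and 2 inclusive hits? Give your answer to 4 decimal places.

X ~ Binomial(11, 0.488); P(1 ≤ X ≤ 2) = Σ C(11,k) p^k (1−p)^(11−k) over k:
  k=1: C(11,1)·0.488^1·0.512^10 = 0.006645
  k=2: C(11,2)·0.488^2·0.512^9 = 0.031669
Total = 0.038314

0.0383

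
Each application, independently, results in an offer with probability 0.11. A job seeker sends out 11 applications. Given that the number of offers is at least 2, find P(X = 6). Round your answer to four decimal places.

0.0013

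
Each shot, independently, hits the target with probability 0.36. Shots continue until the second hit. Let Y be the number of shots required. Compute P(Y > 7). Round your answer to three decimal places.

0.217

Needing more than 7 shots ⇔ fewer than 2 successes in the first 7. With X ~ Binomial(7, 0.36), P(Y > 7) = P(X ≤ 1).
  k=0: C(7,0)·0.36^0·0.64^7 = 0.04398
  k=1: C(7,1)·0.36^1·0.64^6 = 0.17317
P(X ≤ 1) = 0.21715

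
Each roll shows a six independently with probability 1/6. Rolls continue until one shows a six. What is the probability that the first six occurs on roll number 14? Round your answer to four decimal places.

Geometric (trials to first success), p = 0.166667.
P(Y = 14) = (1−p)^13 · p = 0.093464 · 0.166667 = 0.015577

0.0156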